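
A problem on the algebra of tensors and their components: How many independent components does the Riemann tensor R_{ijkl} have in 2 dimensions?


The Riemann tensor in d dimensions has d^2(d^2 - 1)/12 independent components.
d = 2, so d^2 = 4
d^2 - 1 = 3
d^2(d^2 - 1) = 4 * 3 = 12
Divide by 12: 12 / 12 = 1

1


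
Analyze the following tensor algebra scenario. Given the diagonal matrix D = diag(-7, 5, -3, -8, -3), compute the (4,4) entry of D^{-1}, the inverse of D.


For a diagonal matrix, the inverse has entries (D^{-1})_{ii} = 1/d_{ii}.
The diagonal entries are: d_{11} = -7, d_{22} = 5, d_{33} = -3, d_{44} = -8, d_{55} = -3
We need (D^{-1})_{44} = 1/d_{44} = 1/-8 = -1/8

-1/8


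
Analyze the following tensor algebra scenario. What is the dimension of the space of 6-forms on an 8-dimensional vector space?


The dimension of the space of p-forms on an n-dimensional space is C(n, p).
n = 8, p = 6
C(8, 6) = 8! / (6! * 2!) = 28

28


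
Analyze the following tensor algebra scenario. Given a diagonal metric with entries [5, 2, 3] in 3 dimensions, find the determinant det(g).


For a diagonal metric, the determinant is the product of diagonal entries.
Diagonal entries: 5, 2, 3
det(g) = 5 * 2 * 3 = 30

30


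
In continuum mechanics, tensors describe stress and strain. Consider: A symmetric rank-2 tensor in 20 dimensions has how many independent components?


A symmetric rank-2 tensor in d dimensions has d(d+1)/2 independent components.
d = 20
d(d+1)/2 = 20 * 21 / 2 = 420 / 2 = 210

210


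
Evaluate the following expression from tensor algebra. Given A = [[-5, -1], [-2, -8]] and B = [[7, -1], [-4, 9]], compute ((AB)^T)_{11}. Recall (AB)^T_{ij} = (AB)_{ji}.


(AB)^T_{ij} = (AB)_{ji} = sum_k A_{jk} B_{ki}.
For i=1, j=1 we need (AB)_{11}:
A_{11} * B_{11} = -5 * 7 = -35
A_{12} * B_{21} = -1 * -4 = 4
Sum = -35 + 4 = -31

-31


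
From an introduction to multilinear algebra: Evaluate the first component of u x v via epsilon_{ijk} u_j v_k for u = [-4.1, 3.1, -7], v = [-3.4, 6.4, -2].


(u x v)_1 = sum_{j,k} epsilon_{1jk} u_j v_k. Only permutations of (1,2,3) contribute; the two non-zero terms are:
eps_{123} u_2 v_3 = 1 * 3.1 * -2 = -6.2
eps_{132} u_3 v_2 = -1 * -7 * 6.4 = 44.8
(u x v)_1 = 38.6

38.6


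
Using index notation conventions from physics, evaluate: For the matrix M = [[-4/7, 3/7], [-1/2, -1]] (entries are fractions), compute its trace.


The trace is the sum of diagonal entries.
Diagonal: M[1,1] = -4/7, M[2,2] = -1
Tr(M) = -4/7 + -1
Computing step by step:
After adding M[1,1]: -4/7
After adding M[2,2]: -11/7
Tr(M) = -11/7

-11/7


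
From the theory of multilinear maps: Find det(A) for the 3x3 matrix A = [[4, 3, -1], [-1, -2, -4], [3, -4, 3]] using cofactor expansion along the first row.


Expanding along the first row, det(A) = a11*M_11 - a12*M_12 + a13*M_13, where M_1j is the (1,j) minor.
Minor M_11 = -2*3 - -4*-4 = -22
Minor M_12 = -1*3 - -4*3 = 9
Minor M_13 = -1*-4 - -2*3 = 10
det = 4*(-22) - 3*(9) + -1*(10)
    = -88 - 27 + -10
    = -125

-125


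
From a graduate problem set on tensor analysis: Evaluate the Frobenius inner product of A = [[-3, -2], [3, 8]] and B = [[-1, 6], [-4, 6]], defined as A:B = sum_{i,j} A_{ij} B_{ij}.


A:B = sum over all i,j of A_{ij} * B_{ij}.
Row 1: -3*-1=3, -2*6=-12 => row sum = -9
Row 2: 3*-4=-12, 8*6=48 => row sum = 36
Total = -9 + 36 = 27

27


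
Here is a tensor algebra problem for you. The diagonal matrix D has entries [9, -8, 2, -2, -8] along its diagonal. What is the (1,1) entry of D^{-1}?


For a diagonal matrix, the inverse has entries (D^{-1})_{ii} = 1/d_{ii}.
The diagonal entries are: d_{11} = 9, d_{22} = -8, d_{33} = 2, d_{44} = -2, d_{55} = -8
We need (D^{-1})_{11} = 1/d_{11} = 1/9 = 1/9

1/9


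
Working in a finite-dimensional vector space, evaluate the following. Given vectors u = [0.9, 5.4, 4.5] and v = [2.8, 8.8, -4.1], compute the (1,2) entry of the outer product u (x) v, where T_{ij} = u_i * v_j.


The outer product entry T_{ij} = u_i * v_j.
We need i=1, j=2.
u_1 = 0.9, v_2 = 8.8
T_{1,2} = 0.9 * 8.8 = 7.92

7.92


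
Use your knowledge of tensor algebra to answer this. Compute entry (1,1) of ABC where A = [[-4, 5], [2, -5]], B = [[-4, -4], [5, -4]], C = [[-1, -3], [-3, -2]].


(ABC)_{11} = sum_m (AB)_{1m} C_{m1}. First compute row 1 of AB.
(AB)_{11} = -4*-4 + 5*5 = 41
(AB)_{12} = -4*-4 + 5*-4 = -4
Now contract with column 1 of C:
(AB)_{11} * C_{11} = 41 * -1 = -41
(AB)_{12} * C_{21} = -4 * -3 = 12
(ABC)_{11} = -41 + 12 = -29

-29


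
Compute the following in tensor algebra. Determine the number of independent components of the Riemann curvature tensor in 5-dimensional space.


The Riemann tensor in d dimensions has d^2(d^2 - 1)/12 independent components.
d = 5, so d^2 = 25
d^2 - 1 = 24
d^2(d^2 - 1) = 25 * 24 = 600
Divide by 12: 600 / 12 = 50

50


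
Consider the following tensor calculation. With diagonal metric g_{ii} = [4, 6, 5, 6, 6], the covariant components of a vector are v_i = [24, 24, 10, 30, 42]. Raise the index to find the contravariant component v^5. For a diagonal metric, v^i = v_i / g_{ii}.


To raise an index with a diagonal metric: v^i = v_i / g_{ii}.
For index 5: v_5 = 42, g_{55} = 6
v^5 = 42 / 6 = 7

7


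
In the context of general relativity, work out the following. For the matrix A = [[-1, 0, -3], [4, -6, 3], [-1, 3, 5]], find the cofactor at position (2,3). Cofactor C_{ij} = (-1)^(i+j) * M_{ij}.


To find cofactor C_{23}, delete row 2 and column 3.
The resulting 2x2 submatrix is: [[-1, 0], [-1, 3]]
Minor M_{23} = -1*3 - 0*-1
  = -3 - 0 = -3
Sign = (-1)^(2+3) = (-1)^5 = -1
Cofactor C_{23} = -1 * -3 = 3

3


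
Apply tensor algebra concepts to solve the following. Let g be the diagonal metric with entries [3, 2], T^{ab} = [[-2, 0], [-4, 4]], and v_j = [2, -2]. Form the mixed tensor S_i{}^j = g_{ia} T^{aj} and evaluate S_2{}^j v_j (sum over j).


Step 1: lower the first index. For a diagonal metric, g_{ia} T^{aj} = g_{ii} T^{ij} (no sum on i).
g_{22} = 2
S_2{}^1 = 2 * T^{21} = 2 * -4 = -8
S_2{}^2 = 2 * T^{22} = 2 * 4 = 8
Step 2: contract S_2{}^j with v_j.
S_2{}^1 * v_1 = -8 * 2 = -16
S_2{}^2 * v_2 = 8 * -2 = -16
Result = -16 + -16 = -32

-32


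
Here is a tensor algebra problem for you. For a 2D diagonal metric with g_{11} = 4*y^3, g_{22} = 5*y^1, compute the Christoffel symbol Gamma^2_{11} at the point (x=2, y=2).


For a diagonal metric, Gamma^k_{ij} = (1/2) g^{kk} (dg_{ik}/dx_j + dg_{jk}/dx_i - dg_{ij}/dx_k).
The metric is diagonal, so g_{ab} = 0 for a != b.
At the given point: g_{11} = 32, g_{22} = 10
g^{22} = 1/10
dg_{12}/dx_1 = 0 (off-diagonal)
dg_{12}/dx_1 = 0 (off-diagonal)
dg_{11}/dx_2 = dg_{11}/dx_2 = 48
Numerator = 0 + 0 - 48 = -48
Gamma^2_{11} = -48 / (2 * 10) = -12/5

-12/5


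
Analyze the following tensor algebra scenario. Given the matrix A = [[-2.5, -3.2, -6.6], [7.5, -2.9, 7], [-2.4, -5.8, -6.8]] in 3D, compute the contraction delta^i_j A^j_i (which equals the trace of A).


The contraction (trace) of a rank-2 tensor is the sum of its diagonal elements.
Diagonal entries: A[1,1] = -2.5, A[2,2] = -2.9, A[3,3] = -6.8
Tr(A) = -2.5 + -2.9 + -6.8 = -12.2

-12.2


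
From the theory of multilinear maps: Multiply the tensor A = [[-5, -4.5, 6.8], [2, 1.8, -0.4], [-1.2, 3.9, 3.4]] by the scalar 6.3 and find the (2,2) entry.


Scalar multiplication: (cA)_{ij} = c * A_{ij}.
c = 6.3
A_{22} = 1.8
(cA)_{22} = 6.3 * 1.8 = 11.34

11.34


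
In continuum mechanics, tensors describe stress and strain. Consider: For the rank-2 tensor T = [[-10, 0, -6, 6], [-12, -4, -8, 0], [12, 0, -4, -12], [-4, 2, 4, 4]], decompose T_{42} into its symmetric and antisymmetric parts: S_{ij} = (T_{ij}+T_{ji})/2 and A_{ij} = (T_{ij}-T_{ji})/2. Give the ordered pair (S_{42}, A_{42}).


T_{42} = 2
T_{24} = 0
S_{42} = (2 + 0)/2 = 2/2 = 1
A_{42} = (2 - 0)/2 = 2/2 = 1
Check: S + A = 1 + 1 = 2 = T_{42}.

(1, 1)


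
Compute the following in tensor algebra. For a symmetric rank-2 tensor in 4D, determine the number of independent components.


A symmetric rank-2 tensor in d dimensions has d(d+1)/2 independent components.
d = 4
d(d+1)/2 = 4 * 5 / 2 = 20 / 2 = 10

10


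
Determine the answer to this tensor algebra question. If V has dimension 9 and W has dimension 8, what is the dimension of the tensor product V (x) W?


The dimension of a tensor product is the product of dimensions.
dim(V) = 9, dim(W) = 8
dim(V (x) W) = 9 * 8 = 72

72


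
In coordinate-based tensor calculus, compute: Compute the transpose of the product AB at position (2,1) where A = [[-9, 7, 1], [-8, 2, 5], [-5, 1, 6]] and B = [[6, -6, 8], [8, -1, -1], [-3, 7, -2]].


(AB)^T_{ij} = (AB)_{ji} = sum_k A_{jk} B_{ki}.
For i=2, j=1 we need (AB)_{12}:
A_{11} * B_{12} = -9 * -6 = 54
A_{12} * B_{22} = 7 * -1 = -7
A_{13} * B_{32} = 1 * 7 = 7
Sum = 54 + -7 + 7 = 54

54


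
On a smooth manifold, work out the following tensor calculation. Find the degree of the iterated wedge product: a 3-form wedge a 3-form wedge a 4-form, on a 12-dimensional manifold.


The degree of a wedge product is the sum of the degrees of the individual forms.
Degrees: 3, 3, 4
Total degree = 3 + 3 + 4 = 10

10


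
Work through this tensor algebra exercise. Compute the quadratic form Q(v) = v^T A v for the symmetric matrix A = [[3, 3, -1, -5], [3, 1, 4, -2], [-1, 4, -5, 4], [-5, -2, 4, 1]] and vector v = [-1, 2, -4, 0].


First compute Av:
(Av)_1 = 3*-1 + 3*2 + -1*-4 + -5*0 = 7
(Av)_2 = 3*-1 + 1*2 + 4*-4 + -2*0 = -17
(Av)_3 = -1*-1 + 4*2 + -5*-4 + 4*0 = 29
(Av)_4 = -5*-1 + -2*2 + 4*-4 + 1*0 = -15
Av = [7, -17, 29, -15]
Then v^T (Av) = -1*7 + 2*-17 + -4*29 + 0*-15
= -7 + -34 + -116 + 0 = -157

-157


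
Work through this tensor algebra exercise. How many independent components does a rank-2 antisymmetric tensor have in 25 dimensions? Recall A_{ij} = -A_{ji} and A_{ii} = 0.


An antisymmetric rank-2 tensor satisfies A_{ij} = -A_{ji}, so diagonal entries are zero.
The independent components are the upper-triangular entries: C(n, 2) = n(n-1)/2.
n = 25
C(25, 2) = 25 * 24 / 2 = 600 / 2 = 300

300


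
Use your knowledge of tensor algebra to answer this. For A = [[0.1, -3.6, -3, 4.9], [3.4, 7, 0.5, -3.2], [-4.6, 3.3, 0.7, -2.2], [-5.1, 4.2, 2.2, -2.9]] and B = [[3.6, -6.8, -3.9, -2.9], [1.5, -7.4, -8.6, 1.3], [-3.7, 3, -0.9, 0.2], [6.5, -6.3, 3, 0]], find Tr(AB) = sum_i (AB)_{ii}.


Tr(AB) = sum_i (AB)_{ii} where (AB)_{ii} = sum_k A_{ik} B_{ki}.
(AB)_{11} = 0.1*3.6 + -3.6*1.5 + -3*-3.7 + 4.9*6.5 = 37.91
(AB)_{22} = 3.4*-6.8 + 7*-7.4 + 0.5*3 + -3.2*-6.3 = -53.26
(AB)_{33} = -4.6*-3.9 + 3.3*-8.6 + 0.7*-0.9 + -2.2*3 = -17.67
(AB)_{44} = -5.1*-2.9 + 4.2*1.3 + 2.2*0.2 + -2.9*0 = 20.69
Tr(AB) = 37.91 + -53.26 + -17.67 + 20.69 = -12.33

-12.33


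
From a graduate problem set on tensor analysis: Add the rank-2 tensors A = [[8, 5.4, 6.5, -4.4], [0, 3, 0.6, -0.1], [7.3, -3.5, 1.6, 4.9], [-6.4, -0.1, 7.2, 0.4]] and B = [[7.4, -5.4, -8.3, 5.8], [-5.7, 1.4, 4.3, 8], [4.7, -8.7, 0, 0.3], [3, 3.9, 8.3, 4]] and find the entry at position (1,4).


Tensor addition is component-wise: (A + B)_{ij} = A_{ij} + B_{ij}.
A_{14} = -4.4
B_{14} = 5.8
(A + B)_{14} = -4.4 + 5.8 = 1.4

1.4


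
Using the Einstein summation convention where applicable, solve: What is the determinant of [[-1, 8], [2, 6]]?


For a 2x2 matrix [[a, b], [c, d]], det = a*d - b*c.
a = -1, b = 8, c = 2, d = 6
a*d = -1 * 6 = -6
b*c = 8 * 2 = 16
det = -6 - 16 = -22

-22


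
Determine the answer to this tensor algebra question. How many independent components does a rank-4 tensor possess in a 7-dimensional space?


The number of components of a rank-r tensor in d dimensions is d^r.
Here d = 7 and r = 4.
7^4 = 2401

2401


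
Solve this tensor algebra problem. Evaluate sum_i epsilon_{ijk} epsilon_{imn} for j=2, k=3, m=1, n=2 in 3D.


Using the identity: epsilon_{ijk} epsilon_{imn} = delta_{jm} delta_{kn} - delta_{jn} delta_{km}.
delta_{21} = 0
delta_{32} = 0
delta_{22} = 1
delta_{31} = 0
Result = 0 * 0 - 1 * 0 = 0 - 0 = 0

0


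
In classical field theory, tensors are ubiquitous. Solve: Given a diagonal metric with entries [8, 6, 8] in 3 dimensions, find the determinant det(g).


For a diagonal metric, the determinant is the product of diagonal entries.
Diagonal entries: 8, 6, 8
det(g) = 8 * 6 * 8 = 384

384


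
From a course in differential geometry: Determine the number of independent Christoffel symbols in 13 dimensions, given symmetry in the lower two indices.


Christoffel symbols Gamma^k_{ij} are symmetric in i,j, so there are d * d(d+1)/2 independent symbols.
d = 13
d(d+1)/2 = 13 * 14 / 2 = 91
Total = 13 * 91 = 1183

1183


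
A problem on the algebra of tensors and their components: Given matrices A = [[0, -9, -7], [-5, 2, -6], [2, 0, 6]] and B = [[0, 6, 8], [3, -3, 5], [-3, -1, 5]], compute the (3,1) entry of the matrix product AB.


(AB)_{ij} = sum_k A_{ik} B_{kj}.
For i=3, j=1:
A_{31} * B_{11} = 2 * 0 = 0
A_{32} * B_{21} = 0 * 3 = 0
A_{33} * B_{31} = 6 * -3 = -18
Sum = 0 + 0 + -18 = -18

-18


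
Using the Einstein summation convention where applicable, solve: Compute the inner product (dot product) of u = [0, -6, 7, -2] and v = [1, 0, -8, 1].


The inner product u . v = sum of u_i * v_i.
Term-by-term: 0 * 1, -6 * 0, 7 * -8, -2 * 1
Products: 0, 0, -56, -2
Sum = 0 + 0 + -56 + -2 = -58

-58


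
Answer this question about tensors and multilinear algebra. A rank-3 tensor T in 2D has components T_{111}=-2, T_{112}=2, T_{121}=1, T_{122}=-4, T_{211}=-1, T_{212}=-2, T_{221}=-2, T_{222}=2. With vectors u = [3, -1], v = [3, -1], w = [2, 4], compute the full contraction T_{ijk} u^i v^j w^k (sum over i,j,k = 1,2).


S = sum over i,j,k of T_{ijk} u_i v_j w_k. Expanding all 8 terms:
T_{111}*u_1*v_1*w_1 = -2*3*3*2 = -36  (running total: -36)
T_{112}*u_1*v_1*w_2 = 2*3*3*4 = 72  (running total: 36)
T_{121}*u_1*v_2*w_1 = 1*3*-1*2 = -6  (running total: 30)
T_{122}*u_1*v_2*w_2 = -4*3*-1*4 = 48  (running total: 78)
T_{211}*u_2*v_1*w_1 = -1*-1*3*2 = 6  (running total: 84)
T_{212}*u_2*v_1*w_2 = -2*-1*3*4 = 24  (running total: 108)
T_{221}*u_2*v_2*w_1 = -2*-1*-1*2 = -4  (running total: 104)
T_{222}*u_2*v_2*w_2 = 2*-1*-1*4 = 8  (running total: 112)
S = 112

112


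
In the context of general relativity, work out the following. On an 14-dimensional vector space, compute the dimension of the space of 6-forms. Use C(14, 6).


The dimension of the space of p-forms on an n-dimensional space is C(n, p).
n = 14, p = 6
C(14, 6) = 14! / (6! * 8!) = 3003

3003


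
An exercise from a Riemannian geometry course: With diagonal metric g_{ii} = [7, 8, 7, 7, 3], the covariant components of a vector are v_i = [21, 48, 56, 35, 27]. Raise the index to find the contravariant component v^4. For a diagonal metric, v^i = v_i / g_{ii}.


To raise an index with a diagonal metric: v^i = v_i / g_{ii}.
For index 4: v_4 = 35, g_{44} = 7
v^4 = 35 / 7 = 5

5


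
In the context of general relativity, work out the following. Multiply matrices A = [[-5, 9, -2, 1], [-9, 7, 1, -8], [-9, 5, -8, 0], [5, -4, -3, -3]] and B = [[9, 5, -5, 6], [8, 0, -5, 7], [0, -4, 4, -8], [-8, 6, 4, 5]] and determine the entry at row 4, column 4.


(AB)_{ij} = sum_k A_{ik} B_{kj}.
For i=4, j=4:
A_{41} * B_{14} = 5 * 6 = 30
A_{42} * B_{24} = -4 * 7 = -28
A_{43} * B_{34} = -3 * -8 = 24
A_{44} * B_{44} = -3 * 5 = -15
Sum = 30 + -28 + 24 + -15 = 11

11


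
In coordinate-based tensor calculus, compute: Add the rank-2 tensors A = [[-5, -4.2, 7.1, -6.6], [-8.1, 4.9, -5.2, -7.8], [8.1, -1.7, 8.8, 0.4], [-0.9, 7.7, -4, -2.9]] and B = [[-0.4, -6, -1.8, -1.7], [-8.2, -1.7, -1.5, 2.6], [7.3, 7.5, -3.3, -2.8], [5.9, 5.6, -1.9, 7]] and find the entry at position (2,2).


Tensor addition is component-wise: (A + B)_{ij} = A_{ij} + B_{ij}.
A_{22} = 4.9
B_{22} = -1.7
(A + B)_{22} = 4.9 + -1.7 = 3.2

3.2


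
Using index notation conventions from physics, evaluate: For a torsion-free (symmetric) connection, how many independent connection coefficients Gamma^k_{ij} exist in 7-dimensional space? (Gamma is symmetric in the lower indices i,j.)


Christoffel symbols Gamma^k_{ij} are symmetric in i,j, so there are d * d(d+1)/2 independent symbols.
d = 7
d(d+1)/2 = 7 * 8 / 2 = 28
Total = 7 * 28 = 196

196


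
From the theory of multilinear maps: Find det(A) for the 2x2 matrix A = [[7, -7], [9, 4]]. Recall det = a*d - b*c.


For a 2x2 matrix [[a, b], [c, d]], det = a*d - b*c.
a = 7, b = -7, c = 9, d = 4
a*d = 7 * 4 = 28
b*c = -7 * 9 = -63
det = 28 - -63 = 91

91


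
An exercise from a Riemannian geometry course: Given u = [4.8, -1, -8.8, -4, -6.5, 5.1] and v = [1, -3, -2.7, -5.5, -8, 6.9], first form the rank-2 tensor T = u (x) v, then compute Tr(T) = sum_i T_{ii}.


The outer product gives T_{ij} = u_i v_j.
The trace (contraction) is Tr(T) = sum_i T_{ii} = sum_i u_i v_i.
Diagonal entries:
T_{11} = u_1 * v_1 = 4.8 * 1 = 4.8
T_{22} = u_2 * v_2 = -1 * -3 = 3
T_{33} = u_3 * v_3 = -8.8 * -2.7 = 23.76
T_{44} = u_4 * v_4 = -4 * -5.5 = 22
T_{55} = u_5 * v_5 = -6.5 * -8 = 52
T_{66} = u_6 * v_6 = 5.1 * 6.9 = 35.19
Tr(T) = 4.8 + 3 + 23.76 + 22 + 52 + 35.19 = 140.75

140.75


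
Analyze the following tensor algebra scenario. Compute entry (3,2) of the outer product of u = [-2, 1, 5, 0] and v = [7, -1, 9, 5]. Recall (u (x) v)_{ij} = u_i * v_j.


The outer product entry T_{ij} = u_i * v_j.
We need i=3, j=2.
u_3 = 5, v_2 = -1
T_{3,2} = 5 * -1 = -5

-5


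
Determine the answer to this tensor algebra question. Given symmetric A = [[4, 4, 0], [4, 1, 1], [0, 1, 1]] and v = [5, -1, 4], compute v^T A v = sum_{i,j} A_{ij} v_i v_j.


First compute Av:
(Av)_1 = 4*5 + 4*-1 + 0*4 = 16
(Av)_2 = 4*5 + 1*-1 + 1*4 = 23
(Av)_3 = 0*5 + 1*-1 + 1*4 = 3
Av = [16, 23, 3]
Then v^T (Av) = 5*16 + -1*23 + 4*3
= 80 + -23 + 12 = 69

69


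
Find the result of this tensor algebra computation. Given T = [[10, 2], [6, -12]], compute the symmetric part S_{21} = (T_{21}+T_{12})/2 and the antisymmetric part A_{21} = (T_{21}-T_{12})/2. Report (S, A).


T_{21} = 6
T_{12} = 2
S_{21} = (6 + 2)/2 = 8/2 = 4
A_{21} = (6 - 2)/2 = 4/2 = 2
Check: S + A = 4 + 2 = 6 = T_{21}.

(4, 2)


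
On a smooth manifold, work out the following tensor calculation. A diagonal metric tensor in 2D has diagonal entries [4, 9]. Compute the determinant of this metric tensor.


For a diagonal metric, the determinant is the product of diagonal entries.
Diagonal entries: 4, 9
det(g) = 4 * 9 = 36

36


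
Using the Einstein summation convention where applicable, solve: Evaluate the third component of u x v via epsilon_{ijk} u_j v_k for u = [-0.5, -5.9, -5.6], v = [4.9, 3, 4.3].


(u x v)_3 = sum_{j,k} epsilon_{3jk} u_j v_k. Only permutations of (1,2,3) contribute; the two non-zero terms are:
eps_{312} u_1 v_2 = 1 * -0.5 * 3 = -1.5
eps_{321} u_2 v_1 = -1 * -5.9 * 4.9 = 28.91
(u x v)_3 = 27.41

27.41


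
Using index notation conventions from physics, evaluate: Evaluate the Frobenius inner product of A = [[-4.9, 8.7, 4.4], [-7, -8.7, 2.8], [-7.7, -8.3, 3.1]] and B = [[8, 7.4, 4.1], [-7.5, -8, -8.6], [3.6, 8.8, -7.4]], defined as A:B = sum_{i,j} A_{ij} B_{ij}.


A:B = sum over all i,j of A_{ij} * B_{ij}.
Row 1: -4.9*8=-39.2, 8.7*7.4=64.38, 4.4*4.1=18.04 => row sum = 43.22
Row 2: -7*-7.5=52.5, -8.7*-8=69.6, 2.8*-8.6=-24.08 => row sum = 98.02
Row 3: -7.7*3.6=-27.72, -8.3*8.8=-73.04, 3.1*-7.4=-22.94 => row sum = -123.7
Total = 43.22 + 98.02 + -123.7 = 17.54

17.54


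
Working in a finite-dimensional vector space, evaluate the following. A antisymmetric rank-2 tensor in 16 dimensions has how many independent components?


A antisymmetric rank-2 tensor in d dimensions has d(d-1)/2 independent components.
d = 16
d(d-1)/2 = 16 * 15 / 2 = 240 / 2 = 120

120


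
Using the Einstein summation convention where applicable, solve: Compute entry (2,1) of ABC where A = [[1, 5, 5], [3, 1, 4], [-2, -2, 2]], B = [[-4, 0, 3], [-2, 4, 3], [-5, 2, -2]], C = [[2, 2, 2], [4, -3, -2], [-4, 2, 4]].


(ABC)_{21} = sum_m (AB)_{2m} C_{m1}. First compute row 2 of AB.
(AB)_{21} = 3*-4 + 1*-2 + 4*-5 = -34
(AB)_{22} = 3*0 + 1*4 + 4*2 = 12
(AB)_{23} = 3*3 + 1*3 + 4*-2 = 4
Now contract with column 1 of C:
(AB)_{21} * C_{11} = -34 * 2 = -68
(AB)_{22} * C_{21} = 12 * 4 = 48
(AB)_{23} * C_{31} = 4 * -4 = -16
(ABC)_{21} = -68 + 48 + -16 = -36

-36


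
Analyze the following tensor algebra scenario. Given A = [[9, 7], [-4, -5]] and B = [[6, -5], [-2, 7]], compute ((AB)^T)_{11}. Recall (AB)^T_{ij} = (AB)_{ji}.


(AB)^T_{ij} = (AB)_{ji} = sum_k A_{jk} B_{ki}.
For i=1, j=1 we need (AB)_{11}:
A_{11} * B_{11} = 9 * 6 = 54
A_{12} * B_{21} = 7 * -2 = -14
Sum = 54 + -14 = 40

40


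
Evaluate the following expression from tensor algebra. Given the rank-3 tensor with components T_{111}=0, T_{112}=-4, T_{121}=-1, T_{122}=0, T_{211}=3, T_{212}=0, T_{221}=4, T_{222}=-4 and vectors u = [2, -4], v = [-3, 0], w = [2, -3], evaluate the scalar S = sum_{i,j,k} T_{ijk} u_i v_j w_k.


S = sum over i,j,k of T_{ijk} u_i v_j w_k. Expanding all 8 terms:
T_{111}*u_1*v_1*w_1 = 0*2*-3*2 = 0  (running total: 0)
T_{112}*u_1*v_1*w_2 = -4*2*-3*-3 = -72  (running total: -72)
T_{121}*u_1*v_2*w_1 = -1*2*0*2 = 0  (running total: -72)
T_{122}*u_1*v_2*w_2 = 0*2*0*-3 = 0  (running total: -72)
T_{211}*u_2*v_1*w_1 = 3*-4*-3*2 = 72  (running total: 0)
T_{212}*u_2*v_1*w_2 = 0*-4*-3*-3 = 0  (running total: 0)
T_{221}*u_2*v_2*w_1 = 4*-4*0*2 = 0  (running total: 0)
T_{222}*u_2*v_2*w_2 = -4*-4*0*-3 = 0  (running total: 0)
S = 0

0


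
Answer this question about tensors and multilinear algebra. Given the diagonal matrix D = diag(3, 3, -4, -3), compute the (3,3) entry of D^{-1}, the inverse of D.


For a diagonal matrix, the inverse has entries (D^{-1})_{ii} = 1/d_{ii}.
The diagonal entries are: d_{11} = 3, d_{22} = 3, d_{33} = -4, d_{44} = -3
We need (D^{-1})_{33} = 1/d_{33} = 1/-4 = -1/4

-1/4


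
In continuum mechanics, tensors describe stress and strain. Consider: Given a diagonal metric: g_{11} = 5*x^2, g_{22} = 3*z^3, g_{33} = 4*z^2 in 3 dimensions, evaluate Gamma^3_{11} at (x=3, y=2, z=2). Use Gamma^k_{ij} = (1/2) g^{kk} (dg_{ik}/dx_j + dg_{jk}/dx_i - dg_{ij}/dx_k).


For a diagonal metric, Gamma^k_{ij} = (1/2) g^{kk} (dg_{ik}/dx_j + dg_{jk}/dx_i - dg_{ij}/dx_k).
The metric is diagonal, so g_{ab} = 0 for a != b.
At the given point: g_{11} = 45, g_{22} = 24, g_{33} = 16
g^{33} = 1/16
dg_{13}/dx_1 = 0 (off-diagonal)
dg_{13}/dx_1 = 0 (off-diagonal)
dg_{11}/dx_3 = dg_{11}/dx_3 = 0
Numerator = 0 + 0 - 0 = 0
Gamma^3_{11} = 0 / (2 * 16) = 0

0


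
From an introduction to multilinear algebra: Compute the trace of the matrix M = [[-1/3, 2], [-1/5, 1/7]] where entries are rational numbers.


The trace is the sum of diagonal entries.
Diagonal: M[1,1] = -1/3, M[2,2] = 1/7
Tr(M) = -1/3 + 1/7
Computing step by step:
After adding M[1,1]: -1/3
After adding M[2,2]: -4/21
Tr(M) = -4/21

-4/21


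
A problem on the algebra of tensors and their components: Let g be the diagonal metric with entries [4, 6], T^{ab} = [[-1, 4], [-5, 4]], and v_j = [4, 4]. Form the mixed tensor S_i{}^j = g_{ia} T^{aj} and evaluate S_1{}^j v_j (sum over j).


Step 1: lower the first index. For a diagonal metric, g_{ia} T^{aj} = g_{ii} T^{ij} (no sum on i).
g_{11} = 4
S_1{}^1 = 4 * T^{11} = 4 * -1 = -4
S_1{}^2 = 4 * T^{12} = 4 * 4 = 16
Step 2: contract S_1{}^j with v_j.
S_1{}^1 * v_1 = -4 * 4 = -16
S_1{}^2 * v_2 = 16 * 4 = 64
Result = -16 + 64 = 48

48


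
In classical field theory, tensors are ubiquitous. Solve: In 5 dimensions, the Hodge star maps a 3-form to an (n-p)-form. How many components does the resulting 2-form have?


The Hodge dual of a p-form on an n-dimensional manifold is an (n-p)-form.
n = 5, p = 3, so dual degree = 5 - 3 = 2
The number of components is C(n, n-p) = C(5, 2) = 10

10


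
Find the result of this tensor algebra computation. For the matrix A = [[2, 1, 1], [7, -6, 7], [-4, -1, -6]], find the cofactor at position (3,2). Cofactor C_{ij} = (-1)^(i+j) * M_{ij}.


To find cofactor C_{32}, delete row 3 and column 2.
The resulting 2x2 submatrix is: [[2, 1], [7, 7]]
Minor M_{32} = 2*7 - 1*7
  = 14 - 7 = 7
Sign = (-1)^(3+2) = (-1)^5 = -1
Cofactor C_{32} = -1 * 7 = -7

-7


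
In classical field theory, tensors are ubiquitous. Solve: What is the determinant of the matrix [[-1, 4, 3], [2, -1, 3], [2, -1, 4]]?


Expanding along the first row, det(A) = a11*M_11 - a12*M_12 + a13*M_13, where M_1j is the (1,j) minor.
Minor M_11 = -1*4 - 3*-1 = -1
Minor M_12 = 2*4 - 3*2 = 2
Minor M_13 = 2*-1 - -1*2 = 0
det = -1*(-1) - 4*(2) + 3*(0)
    = 1 - 8 + 0
    = -7

-7


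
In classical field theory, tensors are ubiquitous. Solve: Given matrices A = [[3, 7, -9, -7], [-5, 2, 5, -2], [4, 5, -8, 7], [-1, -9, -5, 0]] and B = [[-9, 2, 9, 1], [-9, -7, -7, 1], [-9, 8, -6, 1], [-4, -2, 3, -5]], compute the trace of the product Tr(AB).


Tr(AB) = sum_i (AB)_{ii} where (AB)_{ii} = sum_k A_{ik} B_{ki}.
(AB)_{11} = 3*-9 + 7*-9 + -9*-9 + -7*-4 = 19
(AB)_{22} = -5*2 + 2*-7 + 5*8 + -2*-2 = 20
(AB)_{33} = 4*9 + 5*-7 + -8*-6 + 7*3 = 70
(AB)_{44} = -1*1 + -9*1 + -5*1 + 0*-5 = -15
Tr(AB) = 19 + 20 + 70 + -15 = 94

94


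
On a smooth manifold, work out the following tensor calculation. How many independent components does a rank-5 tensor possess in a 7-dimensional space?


The number of components of a rank-r tensor in d dimensions is d^r.
Here d = 7 and r = 5.
7^5 = 16807

16807


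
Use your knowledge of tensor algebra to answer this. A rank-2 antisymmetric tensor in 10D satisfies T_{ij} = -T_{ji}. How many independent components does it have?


An antisymmetric rank-2 tensor satisfies A_{ij} = -A_{ji}, so diagonal entries are zero.
The independent components are the upper-triangular entries: C(n, 2) = n(n-1)/2.
n = 10
C(10, 2) = 10 * 9 / 2 = 90 / 2 = 45

45


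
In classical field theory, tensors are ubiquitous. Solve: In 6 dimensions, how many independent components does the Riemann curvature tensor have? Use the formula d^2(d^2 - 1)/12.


The Riemann tensor in d dimensions has d^2(d^2 - 1)/12 independent components.
d = 6, so d^2 = 36
d^2 - 1 = 35
d^2(d^2 - 1) = 36 * 35 = 1260
Divide by 12: 1260 / 12 = 105

105


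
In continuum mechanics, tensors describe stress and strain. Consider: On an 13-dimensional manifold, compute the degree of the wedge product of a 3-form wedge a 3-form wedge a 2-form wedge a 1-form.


The degree of a wedge product is the sum of the degrees of the individual forms.
Degrees: 3, 3, 2, 1
Total degree = 3 + 3 + 2 + 1 = 9

9


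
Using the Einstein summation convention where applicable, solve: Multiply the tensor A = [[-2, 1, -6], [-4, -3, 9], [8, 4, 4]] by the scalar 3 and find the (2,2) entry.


Scalar multiplication: (cA)_{ij} = c * A_{ij}.
c = 3
A_{22} = -3
(cA)_{22} = 3 * -3 = -9

-9


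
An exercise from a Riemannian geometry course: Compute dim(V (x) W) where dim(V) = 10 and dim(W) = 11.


The dimension of a tensor product is the product of dimensions.
dim(V) = 10, dim(W) = 11
dim(V (x) W) = 10 * 11 = 110

110


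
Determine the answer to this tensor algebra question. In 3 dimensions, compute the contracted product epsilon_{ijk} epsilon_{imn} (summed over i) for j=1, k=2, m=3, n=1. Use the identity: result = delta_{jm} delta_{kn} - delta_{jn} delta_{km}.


Using the identity: epsilon_{ijk} epsilon_{imn} = delta_{jm} delta_{kn} - delta_{jn} delta_{km}.
delta_{13} = 0
delta_{21} = 0
delta_{11} = 1
delta_{23} = 0
Result = 0 * 0 - 1 * 0 = 0 - 0 = 0

0


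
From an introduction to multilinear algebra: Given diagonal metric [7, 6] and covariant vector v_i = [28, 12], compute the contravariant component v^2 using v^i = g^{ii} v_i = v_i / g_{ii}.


To raise an index with a diagonal metric: v^i = v_i / g_{ii}.
For index 2: v_2 = 12, g_{22} = 6
v^2 = 12 / 6 = 2

2


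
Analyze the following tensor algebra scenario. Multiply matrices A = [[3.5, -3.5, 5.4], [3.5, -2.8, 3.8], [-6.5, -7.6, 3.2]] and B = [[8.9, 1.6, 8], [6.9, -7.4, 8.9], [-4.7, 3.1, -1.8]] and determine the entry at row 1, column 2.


(AB)_{ij} = sum_k A_{ik} B_{kj}.
For i=1, j=2:
A_{11} * B_{12} = 3.5 * 1.6 = 5.6
A_{12} * B_{22} = -3.5 * -7.4 = 25.9
A_{13} * B_{32} = 5.4 * 3.1 = 16.74
Sum = 5.6 + 25.9 + 16.74 = 48.24

48.24


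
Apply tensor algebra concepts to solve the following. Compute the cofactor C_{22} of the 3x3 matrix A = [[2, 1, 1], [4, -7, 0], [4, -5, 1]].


To find cofactor C_{22}, delete row 2 and column 2.
The resulting 2x2 submatrix is: [[2, 1], [4, 1]]
Minor M_{22} = 2*1 - 1*4
  = 2 - 4 = -2
Sign = (-1)^(2+2) = (-1)^4 = 1
Cofactor C_{22} = 1 * -2 = -2

-2


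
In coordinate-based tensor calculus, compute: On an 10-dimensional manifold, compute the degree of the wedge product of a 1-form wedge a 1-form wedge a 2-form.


The degree of a wedge product is the sum of the degrees of the individual forms.
Degrees: 1, 1, 2
Total degree = 1 + 1 + 2 = 4

4


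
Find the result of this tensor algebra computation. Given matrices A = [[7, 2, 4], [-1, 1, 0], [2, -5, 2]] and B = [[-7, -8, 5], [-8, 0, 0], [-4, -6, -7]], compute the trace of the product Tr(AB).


Tr(AB) = sum_i (AB)_{ii} where (AB)_{ii} = sum_k A_{ik} B_{ki}.
(AB)_{11} = 7*-7 + 2*-8 + 4*-4 = -81
(AB)_{22} = -1*-8 + 1*0 + 0*-6 = 8
(AB)_{33} = 2*5 + -5*0 + 2*-7 = -4
Tr(AB) = -81 + 8 + -4 = -77

-77


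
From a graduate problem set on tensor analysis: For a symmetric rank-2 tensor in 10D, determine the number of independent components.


A symmetric rank-2 tensor in d dimensions has d(d+1)/2 independent components.
d = 10
d(d+1)/2 = 10 * 11 / 2 = 110 / 2 = 55

55


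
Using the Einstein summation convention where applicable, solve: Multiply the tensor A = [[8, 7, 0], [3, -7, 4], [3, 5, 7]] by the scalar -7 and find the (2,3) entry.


Scalar multiplication: (cA)_{ij} = c * A_{ij}.
c = -7
A_{23} = 4
(cA)_{23} = -7 * 4 = -28

-28


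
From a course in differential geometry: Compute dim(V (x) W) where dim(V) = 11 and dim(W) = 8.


The dimension of a tensor product is the product of dimensions.
dim(V) = 11, dim(W) = 8
dim(V (x) W) = 11 * 8 = 88

88


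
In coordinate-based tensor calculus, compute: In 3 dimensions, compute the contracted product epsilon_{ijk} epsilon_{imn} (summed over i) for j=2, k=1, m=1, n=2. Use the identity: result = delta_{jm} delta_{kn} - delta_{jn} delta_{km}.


Using the identity: epsilon_{ijk} epsilon_{imn} = delta_{jm} delta_{kn} - delta_{jn} delta_{km}.
delta_{21} = 0
delta_{12} = 0
delta_{22} = 1
delta_{11} = 1
Result = 0 * 0 - 1 * 1 = 0 - 1 = -1

-1


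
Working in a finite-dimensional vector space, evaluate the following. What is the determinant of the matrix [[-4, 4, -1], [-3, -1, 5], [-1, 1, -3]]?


Expanding along the first row, det(A) = a11*M_11 - a12*M_12 + a13*M_13, where M_1j is the (1,j) minor.
Minor M_11 = -1*-3 - 5*1 = -2
Minor M_12 = -3*-3 - 5*-1 = 14
Minor M_13 = -3*1 - -1*-1 = -4
det = -4*(-2) - 4*(14) + -1*(-4)
    = 8 - 56 + 4
    = -44

-44


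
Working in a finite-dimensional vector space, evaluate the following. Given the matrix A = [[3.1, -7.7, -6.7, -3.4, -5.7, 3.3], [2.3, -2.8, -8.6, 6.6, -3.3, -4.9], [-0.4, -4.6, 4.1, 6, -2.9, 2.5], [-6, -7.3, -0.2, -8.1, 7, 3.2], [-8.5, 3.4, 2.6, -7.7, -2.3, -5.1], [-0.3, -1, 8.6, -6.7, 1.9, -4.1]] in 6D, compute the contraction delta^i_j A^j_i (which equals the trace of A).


The contraction (trace) of a rank-2 tensor is the sum of its diagonal elements.
Diagonal entries: A[1,1] = 3.1, A[2,2] = -2.8, A[3,3] = 4.1, A[4,4] = -8.1, A[5,5] = -2.3, A[6,6] = -4.1
Tr(A) = 3.1 + -2.8 + 4.1 + -8.1 + -2.3 + -4.1 = -10.1

-10.1


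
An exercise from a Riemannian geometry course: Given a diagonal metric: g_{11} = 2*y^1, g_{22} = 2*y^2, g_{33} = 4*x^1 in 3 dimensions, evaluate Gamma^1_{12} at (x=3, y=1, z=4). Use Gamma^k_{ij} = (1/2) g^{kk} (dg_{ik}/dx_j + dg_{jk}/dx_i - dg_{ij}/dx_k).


For a diagonal metric, Gamma^k_{ij} = (1/2) g^{kk} (dg_{ik}/dx_j + dg_{jk}/dx_i - dg_{ij}/dx_k).
The metric is diagonal, so g_{ab} = 0 for a != b.
At the given point: g_{11} = 2, g_{22} = 2, g_{33} = 12
g^{11} = 1/2
dg_{11}/dx_2 = dg_{11}/dx_2 = 2
dg_{21}/dx_1 = 0 (off-diagonal)
dg_{12}/dx_1 = 0 (off-diagonal)
Numerator = 2 + 0 - 0 = 2
Gamma^1_{12} = 2 / (2 * 2) = 1/2

1/2


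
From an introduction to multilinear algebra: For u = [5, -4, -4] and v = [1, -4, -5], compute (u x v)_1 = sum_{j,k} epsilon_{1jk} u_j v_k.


(u x v)_1 = sum_{j,k} epsilon_{1jk} u_j v_k. Only permutations of (1,2,3) contribute; the two non-zero terms are:
eps_{123} u_2 v_3 = 1 * -4 * -5 = 20
eps_{132} u_3 v_2 = -1 * -4 * -4 = -16
(u x v)_1 = 4

4


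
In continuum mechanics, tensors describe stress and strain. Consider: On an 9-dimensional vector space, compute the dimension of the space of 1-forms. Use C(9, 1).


The dimension of the space of p-forms on an n-dimensional space is C(n, p).
n = 9, p = 1
C(9, 1) = 9! / (1! * 8!) = 9

9


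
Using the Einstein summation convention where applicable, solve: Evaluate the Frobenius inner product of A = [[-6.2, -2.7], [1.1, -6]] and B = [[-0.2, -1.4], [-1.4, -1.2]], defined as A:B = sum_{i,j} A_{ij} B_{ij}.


A:B = sum over all i,j of A_{ij} * B_{ij}.
Row 1: -6.2*-0.2=1.24, -2.7*-1.4=3.78 => row sum = 5.02
Row 2: 1.1*-1.4=-1.54, -6*-1.2=7.2 => row sum = 5.66
Total = 5.02 + 5.66 = 10.68

10.68


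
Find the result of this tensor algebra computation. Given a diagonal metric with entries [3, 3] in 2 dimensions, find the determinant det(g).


For a diagonal metric, the determinant is the product of diagonal entries.
Diagonal entries: 3, 3
det(g) = 3 * 3 = 9

9


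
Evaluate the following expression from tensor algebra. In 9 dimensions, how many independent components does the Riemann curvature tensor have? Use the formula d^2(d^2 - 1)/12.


The Riemann tensor in d dimensions has d^2(d^2 - 1)/12 independent components.
d = 9, so d^2 = 81
d^2 - 1 = 80
d^2(d^2 - 1) = 81 * 80 = 6480
Divide by 12: 6480 / 12 = 540

540


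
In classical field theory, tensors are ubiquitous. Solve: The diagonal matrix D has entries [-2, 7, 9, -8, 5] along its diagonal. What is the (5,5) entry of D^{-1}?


For a diagonal matrix, the inverse has entries (D^{-1})_{ii} = 1/d_{ii}.
The diagonal entries are: d_{11} = -2, d_{22} = 7, d_{33} = 9, d_{44} = -8, d_{55} = 5
We need (D^{-1})_{55} = 1/d_{55} = 1/5 = 1/5

1/5


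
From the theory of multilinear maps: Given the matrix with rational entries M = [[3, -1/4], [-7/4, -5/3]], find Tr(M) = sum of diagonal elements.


The trace is the sum of diagonal entries.
Diagonal: M[1,1] = 3, M[2,2] = -5/3
Tr(M) = 3 + -5/3
Computing step by step:
After adding M[1,1]: 3
After adding M[2,2]: 4/3
Tr(M) = 4/3

4/3


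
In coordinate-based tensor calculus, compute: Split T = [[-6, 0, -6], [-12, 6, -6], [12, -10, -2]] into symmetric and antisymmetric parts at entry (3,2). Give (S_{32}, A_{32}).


T_{32} = -10
T_{23} = -6
S_{32} = (-10 + -6)/2 = -16/2 = -8
A_{32} = (-10 - -6)/2 = -4/2 = -2
Check: S + A = -8 + -2 = -10 = T_{32}.

(-8, -2)


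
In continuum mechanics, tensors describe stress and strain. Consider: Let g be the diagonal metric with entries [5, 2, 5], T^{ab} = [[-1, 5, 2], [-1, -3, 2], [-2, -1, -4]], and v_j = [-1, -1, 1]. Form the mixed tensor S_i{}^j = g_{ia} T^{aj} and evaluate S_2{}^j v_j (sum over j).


Step 1: lower the first index. For a diagonal metric, g_{ia} T^{aj} = g_{ii} T^{ij} (no sum on i).
g_{22} = 2
S_2{}^1 = 2 * T^{21} = 2 * -1 = -2
S_2{}^2 = 2 * T^{22} = 2 * -3 = -6
S_2{}^3 = 2 * T^{23} = 2 * 2 = 4
Step 2: contract S_2{}^j with v_j.
S_2{}^1 * v_1 = -2 * -1 = 2
S_2{}^2 * v_2 = -6 * -1 = 6
S_2{}^3 * v_3 = 4 * 1 = 4
Result = 2 + 6 + 4 = 12

12


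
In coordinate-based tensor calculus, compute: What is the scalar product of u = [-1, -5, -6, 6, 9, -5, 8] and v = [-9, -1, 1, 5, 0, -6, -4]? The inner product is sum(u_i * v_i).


The inner product u . v = sum of u_i * v_i.
Term-by-term: -1 * -9, -5 * -1, -6 * 1, 6 * 5, 9 * 0, -5 * -6, 8 * -4
Products: 9, 5, -6, 30, 0, 30, -32
Sum = 9 + 5 + -6 + 30 + 0 + 30 + -32 = 36

36


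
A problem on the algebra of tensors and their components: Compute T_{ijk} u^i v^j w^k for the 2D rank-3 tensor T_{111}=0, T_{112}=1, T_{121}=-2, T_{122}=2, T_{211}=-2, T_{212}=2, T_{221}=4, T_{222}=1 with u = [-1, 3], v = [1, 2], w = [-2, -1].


S = sum over i,j,k of T_{ijk} u_i v_j w_k. Expanding all 8 terms:
T_{111}*u_1*v_1*w_1 = 0*-1*1*-2 = 0  (running total: 0)
T_{112}*u_1*v_1*w_2 = 1*-1*1*-1 = 1  (running total: 1)
T_{121}*u_1*v_2*w_1 = -2*-1*2*-2 = -8  (running total: -7)
T_{122}*u_1*v_2*w_2 = 2*-1*2*-1 = 4  (running total: -3)
T_{211}*u_2*v_1*w_1 = -2*3*1*-2 = 12  (running total: 9)
T_{212}*u_2*v_1*w_2 = 2*3*1*-1 = -6  (running total: 3)
T_{221}*u_2*v_2*w_1 = 4*3*2*-2 = -48  (running total: -45)
T_{222}*u_2*v_2*w_2 = 1*3*2*-1 = -6  (running total: -51)
S = -51

-51


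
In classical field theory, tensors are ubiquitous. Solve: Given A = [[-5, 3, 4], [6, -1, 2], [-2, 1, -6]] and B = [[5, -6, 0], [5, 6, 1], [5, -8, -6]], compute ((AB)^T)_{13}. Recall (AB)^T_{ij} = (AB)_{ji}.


(AB)^T_{ij} = (AB)_{ji} = sum_k A_{jk} B_{ki}.
For i=1, j=3 we need (AB)_{31}:
A_{31} * B_{11} = -2 * 5 = -10
A_{32} * B_{21} = 1 * 5 = 5
A_{33} * B_{31} = -6 * 5 = -30
Sum = -10 + 5 + -30 = -35

-35


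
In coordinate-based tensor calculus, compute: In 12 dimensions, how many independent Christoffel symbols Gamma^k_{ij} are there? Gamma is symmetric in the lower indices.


Christoffel symbols Gamma^k_{ij} are symmetric in i,j, so there are d * d(d+1)/2 independent symbols.
d = 12
d(d+1)/2 = 12 * 13 / 2 = 78
Total = 12 * 78 = 936

936


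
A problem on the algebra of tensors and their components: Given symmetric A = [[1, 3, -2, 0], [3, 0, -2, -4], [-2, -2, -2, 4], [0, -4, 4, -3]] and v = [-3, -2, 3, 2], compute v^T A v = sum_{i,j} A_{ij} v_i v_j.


First compute Av:
(Av)_1 = 1*-3 + 3*-2 + -2*3 + 0*2 = -15
(Av)_2 = 3*-3 + 0*-2 + -2*3 + -4*2 = -23
(Av)_3 = -2*-3 + -2*-2 + -2*3 + 4*2 = 12
(Av)_4 = 0*-3 + -4*-2 + 4*3 + -3*2 = 14
Av = [-15, -23, 12, 14]
Then v^T (Av) = -3*-15 + -2*-23 + 3*12 + 2*14
= 45 + 46 + 36 + 28 = 155

155


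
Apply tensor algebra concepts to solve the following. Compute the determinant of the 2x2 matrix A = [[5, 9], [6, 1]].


For a 2x2 matrix [[a, b], [c, d]], det = a*d - b*c.
a = 5, b = 9, c = 6, d = 1
a*d = 5 * 1 = 5
b*c = 9 * 6 = 54
det = 5 - 54 = -49

-49


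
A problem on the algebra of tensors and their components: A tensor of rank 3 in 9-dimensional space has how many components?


The number of components of a rank-r tensor in d dimensions is d^r.
Here d = 9 and r = 3.
9^3 = 729

729


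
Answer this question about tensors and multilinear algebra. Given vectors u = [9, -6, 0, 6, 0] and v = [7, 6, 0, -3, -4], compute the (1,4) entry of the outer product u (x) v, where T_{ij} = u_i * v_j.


The outer product entry T_{ij} = u_i * v_j.
We need i=1, j=4.
u_1 = 9, v_4 = -3
T_{1,4} = 9 * -3 = -27

-27


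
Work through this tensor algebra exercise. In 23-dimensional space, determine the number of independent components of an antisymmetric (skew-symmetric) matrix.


An antisymmetric rank-2 tensor satisfies A_{ij} = -A_{ji}, so diagonal entries are zero.
The independent components are the upper-triangular entries: C(n, 2) = n(n-1)/2.
n = 23
C(23, 2) = 23 * 22 / 2 = 506 / 2 = 253

253


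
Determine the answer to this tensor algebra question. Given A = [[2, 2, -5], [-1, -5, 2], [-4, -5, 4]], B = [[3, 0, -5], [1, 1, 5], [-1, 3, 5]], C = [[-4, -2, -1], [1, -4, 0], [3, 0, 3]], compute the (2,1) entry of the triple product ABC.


(ABC)_{21} = sum_m (AB)_{2m} C_{m1}. First compute row 2 of AB.
(AB)_{21} = -1*3 + -5*1 + 2*-1 = -10
(AB)_{22} = -1*0 + -5*1 + 2*3 = 1
(AB)_{23} = -1*-5 + -5*5 + 2*5 = -10
Now contract with column 1 of C:
(AB)_{21} * C_{11} = -10 * -4 = 40
(AB)_{22} * C_{21} = 1 * 1 = 1
(AB)_{23} * C_{31} = -10 * 3 = -30
(ABC)_{21} = 40 + 1 + -30 = 11

11


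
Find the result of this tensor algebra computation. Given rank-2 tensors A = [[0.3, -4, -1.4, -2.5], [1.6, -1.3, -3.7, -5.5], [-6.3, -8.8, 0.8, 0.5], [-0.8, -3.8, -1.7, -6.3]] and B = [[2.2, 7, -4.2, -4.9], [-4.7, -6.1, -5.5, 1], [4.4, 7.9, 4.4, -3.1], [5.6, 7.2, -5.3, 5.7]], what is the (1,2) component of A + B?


Tensor addition is component-wise: (A + B)_{ij} = A_{ij} + B_{ij}.
A_{12} = -4
B_{12} = 7
(A + B)_{12} = -4 + 7 = 3

3
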